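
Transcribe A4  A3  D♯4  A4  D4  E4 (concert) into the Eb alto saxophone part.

F#5 F#4 B#4 F#5 B4 C#5

The Eb alto saxophone sounds a major sixth below written, so the written part must be a major sixth above concert — transpose each note up.
A4 -> F#5
A3 -> F#4
D#4 -> B#4
A4 -> F#5
D4 -> B4
E4 -> C#5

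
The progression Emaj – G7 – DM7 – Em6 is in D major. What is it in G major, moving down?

Amaj C7 GM7 Am6

D major down to G major is a perfect fifth; each chord root moves by that interval while the quality stays the same.
Emaj: root E down a perfect fifth → A, giving Amaj.
G7: root G down a perfect fifth → C, giving C7.
DM7: root D down a perfect fifth → G, giving GM7.
Em6: root E down a perfect fifth → A, giving Am6.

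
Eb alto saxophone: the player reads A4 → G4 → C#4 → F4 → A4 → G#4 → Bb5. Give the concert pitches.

C4 Bb3 E3 Ab3 C4 B3 Db5

Written C4 on the Eb alto saxophone sounds as Eb3, a major sixth lower; apply that shift to every note.
A4 becomes C4
G4 becomes Bb3
C#4 becomes E3
F4 becomes Ab3
A4 becomes C4
G#4 becomes B3
Bb5 becomes Db5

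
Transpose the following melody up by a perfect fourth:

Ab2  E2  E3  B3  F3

Ab2 up a perfect fourth is Db3.
E2 up a perfect fourth is A2.
A perfect fourth up from E3 gives A3.
A perfect fourth up from B3 gives E4.
A perfect fourth up from F3 gives Bb3.

Db3 A2 A3 E4 Bb3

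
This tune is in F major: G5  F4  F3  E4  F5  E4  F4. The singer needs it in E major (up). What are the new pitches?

F#6 E5 E4 D#5 E6 D#5 E5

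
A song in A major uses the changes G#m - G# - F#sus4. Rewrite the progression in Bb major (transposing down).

Am A Gsus4

A major down to Bb major is a major seventh; each chord root moves by that interval while the quality stays the same.
G#m: root G# down a major seventh → A, giving Am.
G#: root G# down a major seventh → A, giving A.
F#sus4: root F# down a major seventh → G, giving Gsus4.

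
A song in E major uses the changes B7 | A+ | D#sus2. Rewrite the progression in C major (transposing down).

G7 F+ Bsus2

E major down to C major is a major third; each chord root moves by that interval while the quality stays the same.
B7: root B down a major third → G, giving G7.
A+: root A down a major third → F, giving F+.
D#sus2: root D# down a major third → B, giving Bsus2.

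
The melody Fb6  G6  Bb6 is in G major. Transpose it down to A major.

Gb5 A5 C6

From G down to A is a minor seventh; apply that to each pitch.
Fb6 -> Gb5
G6 -> A5
Bb6 -> C6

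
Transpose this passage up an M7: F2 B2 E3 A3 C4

F2: a seventh up reaches E, and 11 semitones makes it E3.
A major seventh up from B2 gives A#3.
A major seventh up from E3 gives D#4.
A major seventh up from A3 gives G#4.
A major seventh up from C4 gives B4.

E3 A#3 D#4 G#4 B4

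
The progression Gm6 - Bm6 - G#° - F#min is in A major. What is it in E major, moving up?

Dm6 F#m6 D#° C#min

A major up to E major is a perfect fifth; each chord root moves by that interval while the quality stays the same.
Gm6: root G up a perfect fifth → D, giving Dm6.
Bm6: root B up a perfect fifth → F#, giving F#m6.
G#°: root G# up a perfect fifth → D#, giving D#°.
F#min: root F# up a perfect fifth → C#, giving C#min.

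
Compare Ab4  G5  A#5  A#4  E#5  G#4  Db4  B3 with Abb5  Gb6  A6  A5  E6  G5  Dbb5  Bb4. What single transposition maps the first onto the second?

up a diminished octave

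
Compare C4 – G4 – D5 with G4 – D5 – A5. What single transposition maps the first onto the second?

up a perfect fifth

From C4 to G4 is 5 letter names — a fifth of some quality.
C4 to G4 is 7 semitones, which makes it a perfect fifth; the second version is higher, so the direction is up.
Checking another pair — D5 → A5 — gives the same interval.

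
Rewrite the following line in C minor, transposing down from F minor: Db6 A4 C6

Ab5 E4 G5

From F down to C is a perfect fourth; apply that to each pitch.
Db6 → Ab5
A4 → E4
C6 → G5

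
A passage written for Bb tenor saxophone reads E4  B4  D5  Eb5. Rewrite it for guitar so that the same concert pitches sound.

D4 A4 C5 Db5

First find concert pitch: the Bb tenor saxophone sounds a major ninth below written, so E4 B4 D5 Eb5 sounds D3 A3 C4 Db4.
Then write for guitar: it sounds a perfect octave below written, so the part must be a perfect octave above concert.
D3 → D4
A3 → A4
C4 → C5
Db4 → Db5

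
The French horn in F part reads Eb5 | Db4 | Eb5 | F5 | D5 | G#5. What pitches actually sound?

Written C4 on the French horn in F sounds as F3, a perfect fifth lower; apply that shift to every note.
Eb5 → Ab4
Db4 → Gb3
Eb5 → Ab4
F5 → Bb4
D5 → G4
G#5 → C#5

Ab4 Gb3 Ab4 Bb4 G4 C#5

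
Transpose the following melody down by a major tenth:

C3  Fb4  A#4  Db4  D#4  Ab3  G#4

A major tenth down from C3 gives Ab1.
Fb4: a tenth down reaches D, and 16 semitones makes it Dbb3.
A#4: a tenth down reaches F, and 16 semitones makes it F#3.
Db4: a tenth down reaches B, and 16 semitones makes it Bbb2.
D#4 down a major tenth is B2.
A major tenth down from Ab3 gives Fb2.
G#4: a tenth down reaches E, and 16 semitones makes it E3.

Ab1 Dbb3 F#3 Bbb2 B2 Fb2 E3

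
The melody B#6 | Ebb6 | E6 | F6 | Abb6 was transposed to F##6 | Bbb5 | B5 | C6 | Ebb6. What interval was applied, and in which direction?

down a perfect fourth

From B#6 to F##6 is 4 letter names — a fourth of some quality.
F##6 to B#6 is 5 semitones, which makes it a perfect fourth; the second version is lower, so the direction is down.
Checking another pair — Abb6 → Ebb6 — gives the same interval.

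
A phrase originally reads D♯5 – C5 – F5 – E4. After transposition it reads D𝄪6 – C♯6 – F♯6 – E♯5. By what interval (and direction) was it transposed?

up an augmented octave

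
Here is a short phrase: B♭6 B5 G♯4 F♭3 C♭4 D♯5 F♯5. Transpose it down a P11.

F5 F#4 D#3 Cb2 Gb2 A#3 C#4

Bb6 gives F5
B5 gives F#4
G#4 gives D#3
Fb3 gives Cb2
Cb4 gives Gb2
D#5 gives A#3
F#5 gives C#4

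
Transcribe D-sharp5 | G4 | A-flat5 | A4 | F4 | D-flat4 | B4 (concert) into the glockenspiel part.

D#3 G2 Ab3 A2 F2 Db2 B2

The glockenspiel sounds a perfect fifteenth above written, so the written part must be a perfect fifteenth below concert — transpose each note down.
D#5 → D#3
G4 → G2
Ab5 → Ab3
A4 → A2
F4 → F2
Db4 → Db2
B4 → B2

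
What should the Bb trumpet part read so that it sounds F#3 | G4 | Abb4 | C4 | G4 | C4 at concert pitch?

G#3 A4 Bbb4 D4 A4 D4

Written C4 sounds as Bb3 on the Bb trumpet, so concert pitches are written a major second up.
F#3 → G#3
G4 → A4
Abb4 → Bbb4
C4 → D4
G4 → A4
C4 → D4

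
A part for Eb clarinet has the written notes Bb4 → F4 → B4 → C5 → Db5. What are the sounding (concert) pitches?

Db5 Ab4 D5 Eb5 Fb5

Written C4 on the Eb clarinet sounds as Eb4, a minor third higher; apply that shift to every note.
Bb4 gives Db5
F4 gives Ab4
B4 gives D5
C5 gives Eb5
Db5 gives Fb5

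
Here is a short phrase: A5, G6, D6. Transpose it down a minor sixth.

C#5 B5 F#5

A minor sixth down from A5 gives C#5.
G6: a sixth down reaches B, and 8 semitones makes it B5.
D6: a sixth down reaches F, and 8 semitones makes it F#5.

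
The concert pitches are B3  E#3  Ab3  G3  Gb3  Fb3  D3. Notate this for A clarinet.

D4 G#3 Cb4 Bb3 Bbb3 Abb3 F3

The A clarinet sounds a minor third below written, so the written part must be a minor third above concert — transpose each note up.
B3 -> D4
E#3 -> G#3
Ab3 -> Cb4
G3 -> Bb3
Gb3 -> Bbb3
Fb3 -> Abb3
D3 -> F3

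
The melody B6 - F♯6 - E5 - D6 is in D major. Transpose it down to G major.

D major to G major down is a perfect fifth, so every note moves down by that interval.
B6 → E6
F#6 → B5
E5 → A4
D6 → G5

E6 B5 A4 G5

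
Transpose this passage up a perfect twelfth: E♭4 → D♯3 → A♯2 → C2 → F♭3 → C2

Eb4: a twelfth up reaches B, and 19 semitones makes it Bb5.
D#3 up a perfect twelfth is A#4.
A#2 up a perfect twelfth is E#4.
A perfect twelfth up from C2 gives G3.
A perfect twelfth up from Fb3 gives Cb5.
C2: a twelfth up reaches G, and 19 semitones makes it G3.

Bb5 A#4 E#4 G3 Cb5 G3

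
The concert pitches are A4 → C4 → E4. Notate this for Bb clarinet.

The Bb clarinet sounds a major second below written, so the written part must be a major second above concert — transpose each note up.
A4 to B4
C4 to D4
E4 to F#4

B4 D4 F#4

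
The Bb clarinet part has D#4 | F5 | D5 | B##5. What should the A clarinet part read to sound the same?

First find concert pitch: the Bb clarinet sounds a major second below written, so D#4 F5 D5 B##5 sounds C#4 Eb5 C5 A##5.
Then write for A clarinet: it sounds a minor third below written, so the part must be a minor third above concert.
C#4 → E4
Eb5 → Gb5
C5 → Eb5
A##5 → C##6

E4 Gb5 Eb5 C##6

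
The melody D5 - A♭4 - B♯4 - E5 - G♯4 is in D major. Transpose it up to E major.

E5 Bb4 C##5 F#5 A#4

From D up to E is a major second; apply that to each pitch.
D5 to E5
Ab4 to Bb4
B#4 to C##5
E5 to F#5
G#4 to A#4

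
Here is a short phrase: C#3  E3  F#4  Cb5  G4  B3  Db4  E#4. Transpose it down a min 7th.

D#2 F#2 G#3 Db4 A3 C#3 Eb3 F##3

C#3 -> D#2
E3 -> F#2
F#4 -> G#3
Cb5 -> Db4
G4 -> A3
B3 -> C#3
Db4 -> Eb3
E#4 -> F##3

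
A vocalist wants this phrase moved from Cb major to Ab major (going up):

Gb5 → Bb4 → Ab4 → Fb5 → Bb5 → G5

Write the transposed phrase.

Eb6 G5 F5 Db6 G6 E6

From Cb up to Ab is a major sixth; apply that to each pitch.
Gb5 -> Eb6
Bb4 -> G5
Ab4 -> F5
Fb5 -> Db6
Bb5 -> G6
G5 -> E6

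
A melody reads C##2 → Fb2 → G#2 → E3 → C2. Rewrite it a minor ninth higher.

D#3 Gbb3 A3 F4 Db3

C##2 becomes D#3
Fb2 becomes Gbb3
G#2 becomes A3
E3 becomes F4
C2 becomes Db3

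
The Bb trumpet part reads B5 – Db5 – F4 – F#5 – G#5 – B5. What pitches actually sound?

Written C4 on the Bb trumpet sounds as Bb3, a major second lower; apply that shift to every note.
B5 becomes A5
Db5 becomes Cb5
F4 becomes Eb4
F#5 becomes E5
G#5 becomes F#5
B5 becomes A5

A5 Cb5 Eb4 E5 F#5 A5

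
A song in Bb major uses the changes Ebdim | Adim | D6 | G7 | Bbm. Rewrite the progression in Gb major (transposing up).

Cbdim Fdim Bb6 Eb7 Gbm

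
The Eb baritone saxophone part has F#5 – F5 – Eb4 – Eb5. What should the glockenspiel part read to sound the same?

A1 Ab1 Gb0 Gb1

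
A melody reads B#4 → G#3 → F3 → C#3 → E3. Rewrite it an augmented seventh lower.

C4 Ab2 Gbb2 Db2 Fb2

B#4 gives C4
G#3 gives Ab2
F3 gives Gbb2
C#3 gives Db2
E3 gives Fb2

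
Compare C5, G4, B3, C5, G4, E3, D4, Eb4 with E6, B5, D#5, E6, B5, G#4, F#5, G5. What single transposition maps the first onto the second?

From C5 to E6 is 10 letter names — a tenth of some quality.
C5 to E6 is 16 semitones, which makes it a major tenth; the second version is higher, so the direction is up.
Checking another pair — Eb4 → G5 — gives the same interval.

up a major tenth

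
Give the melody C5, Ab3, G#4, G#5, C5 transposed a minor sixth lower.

E4 C3 B#3 B#4 E4

C5 becomes E4
Ab3 becomes C3
G#4 becomes B#3
G#5 becomes B#4
C5 becomes E4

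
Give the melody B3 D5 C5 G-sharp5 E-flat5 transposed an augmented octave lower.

Bb2 Db4 Cb4 G4 Ebb4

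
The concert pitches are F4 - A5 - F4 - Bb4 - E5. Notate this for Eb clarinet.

The Eb clarinet sounds a minor third above written, so the written part must be a minor third below concert — transpose each note down.
F4 gives D4
A5 gives F#5
F4 gives D4
Bb4 gives G4
E5 gives C#5

D4 F#5 D4 G4 C#5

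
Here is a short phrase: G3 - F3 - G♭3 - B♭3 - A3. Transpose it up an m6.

Eb4 Db4 Ebb4 Gb4 F4

G3 becomes Eb4
F3 becomes Db4
Gb3 becomes Ebb4
Bb3 becomes Gb4
A3 becomes F4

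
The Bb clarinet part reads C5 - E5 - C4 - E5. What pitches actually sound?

The Bb clarinet sounds a major second below written, so transpose each written note down a major second.
C5 to Bb4
E5 to D5
C4 to Bb3
E5 to D5

Bb4 D5 Bb3 D5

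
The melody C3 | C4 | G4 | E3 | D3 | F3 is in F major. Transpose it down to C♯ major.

G#2 G#3 D#4 B#2 A#2 C#3

F major to C♯ major down is a diminished fourth, so every note moves down by that interval.
C3 -> G#2
C4 -> G#3
G4 -> D#4
E3 -> B#2
D3 -> A#2
F3 -> C#3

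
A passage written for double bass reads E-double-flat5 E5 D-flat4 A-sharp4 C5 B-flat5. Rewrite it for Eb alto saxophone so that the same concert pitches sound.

First find concert pitch: the double bass sounds a perfect octave below written, so E-double-flat5 E5 D-flat4 A-sharp4 C5 B-flat5 sounds Ebb4 E4 Db3 A#3 C4 Bb4.
Then write for Eb alto saxophone: it sounds a major sixth below written, so the part must be a major sixth above concert.
Ebb4 → Cb5
E4 → C#5
Db3 → Bb3
A#3 → F##4
C4 → A4
Bb4 → G5

Cb5 C#5 Bb3 F##4 A4 G5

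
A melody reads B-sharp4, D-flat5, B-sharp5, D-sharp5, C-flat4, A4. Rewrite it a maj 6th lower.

D#4 Fb4 D#5 F#4 Ebb3 C4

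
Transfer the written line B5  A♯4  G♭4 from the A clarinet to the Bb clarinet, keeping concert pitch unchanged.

A#5 G##4 F4

First find concert pitch: the A clarinet sounds a minor third below written, so B5 A♯4 G♭4 sounds G#5 F##4 Eb4.
Then write for Bb clarinet: it sounds a major second below written, so the part must be a major second above concert.
G#5 → A#5
F##4 → G##4
Eb4 → F4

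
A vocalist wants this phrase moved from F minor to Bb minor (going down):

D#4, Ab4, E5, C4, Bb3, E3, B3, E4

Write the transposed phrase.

G#3 Db4 A4 F3 Eb3 A2 E3 A3

F minor to Bb minor down is a perfect fifth, so every note moves down by that interval.
D#4 becomes G#3
Ab4 becomes Db4
E5 becomes A4
C4 becomes F3
Bb3 becomes Eb3
E3 becomes A2
B3 becomes E3
E4 becomes A3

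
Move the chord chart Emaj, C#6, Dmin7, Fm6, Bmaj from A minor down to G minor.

A minor down to G minor is a major second; each chord root moves by that interval while the quality stays the same.
Emaj: root E down a major second → D, giving Dmaj.
C#6: root C# down a major second → B, giving B6.
Dmin7: root D down a major second → C, giving Cmin7.
Fm6: root F down a major second → Eb, giving Ebm6.
Bmaj: root B down a major second → A, giving Amaj.

Dmaj B6 Cmin7 Ebm6 Amaj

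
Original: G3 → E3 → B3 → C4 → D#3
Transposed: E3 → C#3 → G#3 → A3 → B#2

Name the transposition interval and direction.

down a minor third

Take the first pair: G3 → E3. G to E spans 3 letter names, so the interval is some kind of third.
E3 to G3 is 3 semitones, which makes it a minor third; the second version is lower, so the direction is down.
Checking another pair — D#3 → B#2 — gives the same interval.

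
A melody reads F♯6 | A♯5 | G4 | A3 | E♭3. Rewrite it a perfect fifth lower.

B5 D#5 C4 D3 Ab2

F#6 becomes B5
A#5 becomes D#5
G4 becomes C4
A3 becomes D3
Eb3 becomes Ab2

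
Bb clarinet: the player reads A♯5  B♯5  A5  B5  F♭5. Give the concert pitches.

The Bb clarinet sounds a major second below written, so transpose each written note down a major second.
A#5 gives G#5
B#5 gives A#5
A5 gives G5
B5 gives A5
Fb5 gives Ebb5

G#5 A#5 G5 A5 Ebb5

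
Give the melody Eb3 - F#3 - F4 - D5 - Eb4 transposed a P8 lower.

Eb2 F#2 F3 D4 Eb3

Eb3 -> Eb2
F#3 -> F#2
F4 -> F3
D5 -> D4
Eb4 -> Eb3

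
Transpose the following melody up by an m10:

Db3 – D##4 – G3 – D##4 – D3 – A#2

Db3 to Fb4
D##4 to F##5
G3 to Bb4
D##4 to F##5
D3 to F4
A#2 to C#4

Fb4 F##5 Bb4 F##5 F4 C#4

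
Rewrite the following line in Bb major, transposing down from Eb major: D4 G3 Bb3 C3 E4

Eb major to Bb major down is a perfect fourth, so every note moves down by that interval.
D4 → A3
G3 → D3
Bb3 → F3
C3 → G2
E4 → B3

A3 D3 F3 G2 B3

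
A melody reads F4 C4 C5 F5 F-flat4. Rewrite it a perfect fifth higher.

A perfect fifth up from F4 gives C5.
C4 up a perfect fifth is G4.
C5: a fifth up reaches G, and 7 semitones makes it G5.
F5 up a perfect fifth is C6.
Fb4 up a perfect fifth is Cb5.

C5 G4 G5 C6 Cb5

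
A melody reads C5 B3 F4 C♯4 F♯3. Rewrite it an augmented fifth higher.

G#5 F##4 C#5 G##4 C##4

C5 gives G#5
B3 gives F##4
F4 gives C#5
C#4 gives G##4
F#3 gives C##4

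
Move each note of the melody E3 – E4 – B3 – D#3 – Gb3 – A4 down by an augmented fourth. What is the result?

An augmented fourth down from E3 gives Bb2.
E4 down an augmented fourth is Bb3.
An augmented fourth down from B3 gives F3.
D#3: a fourth down reaches A, and 6 semitones makes it A2.
An augmented fourth down from Gb3 gives Dbb3.
A4: a fourth down reaches E, and 6 semitones makes it Eb4.

Bb2 Bb3 F3 A2 Dbb3 Eb4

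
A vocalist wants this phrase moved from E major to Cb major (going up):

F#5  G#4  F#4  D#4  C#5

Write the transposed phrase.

E major to Cb major up is a diminished sixth, so every note moves up by that interval.
F#5 -> Db6
G#4 -> Eb5
F#4 -> Db5
D#4 -> Bb4
C#5 -> Ab5

Db6 Eb5 Db5 Bb4 Ab5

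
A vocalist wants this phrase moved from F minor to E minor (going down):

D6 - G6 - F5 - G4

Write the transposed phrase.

C#6 F#6 E5 F#4

F minor to E minor down is a minor second, so every note moves down by that interval.
D6 to C#6
G6 to F#6
F5 to E5
G4 to F#4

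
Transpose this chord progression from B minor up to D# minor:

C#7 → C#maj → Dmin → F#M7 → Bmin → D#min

E#7 E#maj F#min A#M7 D#min F##min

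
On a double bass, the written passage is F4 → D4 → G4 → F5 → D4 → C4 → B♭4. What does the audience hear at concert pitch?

The double bass sounds a perfect octave below written, so transpose each written note down a perfect octave.
F4 becomes F3
D4 becomes D3
G4 becomes G3
F5 becomes F4
D4 becomes D3
C4 becomes C3
Bb4 becomes Bb3

F3 D3 G3 F4 D3 C3 Bb3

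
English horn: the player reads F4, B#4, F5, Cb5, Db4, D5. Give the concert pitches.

The English horn sounds a perfect fifth below written, so transpose each written note down a perfect fifth.
F4 to Bb3
B#4 to E#4
F5 to Bb4
Cb5 to Fb4
Db4 to Gb3
D5 to G4

Bb3 E#4 Bb4 Fb4 Gb3 G4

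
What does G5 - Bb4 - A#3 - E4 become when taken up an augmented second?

G5: a second up reaches A, and 3 semitones makes it A#5.
An augmented second up from Bb4 gives C#5.
A#3 up an augmented second is B##3.
An augmented second up from E4 gives F##4.

A#5 C#5 B##3 F##4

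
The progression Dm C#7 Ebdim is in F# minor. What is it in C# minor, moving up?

Am G#7 Bbdim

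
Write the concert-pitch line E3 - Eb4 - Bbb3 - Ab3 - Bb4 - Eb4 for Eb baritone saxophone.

Written C4 sounds as Eb2 on the Eb baritone saxophone, so concert pitches are written a major thirteenth up.
E3 gives C#5
Eb4 gives C6
Bbb3 gives Gb5
Ab3 gives F5
Bb4 gives G6
Eb4 gives C6

C#5 C6 Gb5 F5 G6 C6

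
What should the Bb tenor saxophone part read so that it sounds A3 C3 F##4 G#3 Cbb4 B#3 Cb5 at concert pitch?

B4 D4 G##5 A#4 Dbb5 C##5 Db6

The Bb tenor saxophone sounds a major ninth below written, so the written part must be a major ninth above concert — transpose each note up.
A3 → B4
C3 → D4
F##4 → G##5
G#3 → A#4
Cbb4 → Dbb5
B#3 → C##5
Cb5 → Db6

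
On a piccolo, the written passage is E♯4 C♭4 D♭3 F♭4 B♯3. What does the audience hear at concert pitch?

E#5 Cb5 Db4 Fb5 B#4

Written C4 on the piccolo sounds as C5, a perfect octave higher; apply that shift to every note.
E#4 → E#5
Cb4 → Cb5
Db3 → Db4
Fb4 → Fb5
B#3 → B#4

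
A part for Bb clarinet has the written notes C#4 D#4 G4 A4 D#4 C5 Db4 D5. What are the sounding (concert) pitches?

B3 C#4 F4 G4 C#4 Bb4 Cb4 C5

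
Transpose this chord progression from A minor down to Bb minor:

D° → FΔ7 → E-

A minor down to Bb minor is a major seventh; each chord root moves by that interval while the quality stays the same.
D°: root D down a major seventh → Eb, giving Eb°.
FΔ7: root F down a major seventh → Gb, giving GbΔ7.
E-: root E down a major seventh → F, giving F-.

Eb° GbΔ7 F-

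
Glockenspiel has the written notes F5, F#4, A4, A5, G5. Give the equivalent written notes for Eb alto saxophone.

D8 D#7 F#7 F#8 E8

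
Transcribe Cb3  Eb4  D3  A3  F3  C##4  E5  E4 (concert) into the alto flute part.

Fb3 Ab4 G3 D4 Bb3 F##4 A5 A4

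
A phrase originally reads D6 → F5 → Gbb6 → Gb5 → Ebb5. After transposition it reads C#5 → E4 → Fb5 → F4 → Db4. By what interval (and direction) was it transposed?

down a minor ninth

Take the first pair: D6 → C#5. D to C spans 9 letter names, so the interval is some kind of ninth.
C#5 to D6 is 13 semitones, which makes it a minor ninth; the second version is lower, so the direction is down.
Checking another pair — Ebb5 → Db4 — gives the same interval.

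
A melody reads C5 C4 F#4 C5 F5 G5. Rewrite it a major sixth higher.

C5 → A5
C4 → A4
F#4 → D#5
C5 → A5
F5 → D6
G5 → E6

A5 A4 D#5 A5 D6 E6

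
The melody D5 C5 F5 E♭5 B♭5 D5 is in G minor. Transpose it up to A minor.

E5 D5 G5 F5 C6 E5

From G up to A is a major second; apply that to each pitch.
D5 becomes E5
C5 becomes D5
F5 becomes G5
Eb5 becomes F5
Bb5 becomes C6
D5 becomes E5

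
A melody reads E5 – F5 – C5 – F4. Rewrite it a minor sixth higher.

C6 Db6 Ab5 Db5

E5 to C6
F5 to Db6
C5 to Ab5
F4 to Db5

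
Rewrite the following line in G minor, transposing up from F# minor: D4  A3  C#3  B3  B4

Eb4 Bb3 D3 C4 C5

From F# up to G is a minor second; apply that to each pitch.
D4 to Eb4
A3 to Bb3
C#3 to D3
B3 to C4
B4 to C5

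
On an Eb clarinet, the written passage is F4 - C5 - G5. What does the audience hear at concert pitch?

Written C4 on the Eb clarinet sounds as Eb4, a minor third higher; apply that shift to every note.
F4 gives Ab4
C5 gives Eb5
G5 gives Bb5

Ab4 Eb5 Bb5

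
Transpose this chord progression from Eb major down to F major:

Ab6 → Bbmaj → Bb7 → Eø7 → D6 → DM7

Bb6 Cmaj C7 F#ø7 E6 EM7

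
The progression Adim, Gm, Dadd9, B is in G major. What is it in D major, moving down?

G major down to D major is a perfect fourth; each chord root moves by that interval while the quality stays the same.
Adim: root A down a perfect fourth → E, giving Edim.
Gm: root G down a perfect fourth → D, giving Dm.
Dadd9: root D down a perfect fourth → A, giving Aadd9.
B: root B down a perfect fourth → F#, giving F#.

Edim Dm Aadd9 F#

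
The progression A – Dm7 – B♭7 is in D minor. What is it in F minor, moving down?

C Fm7 Db7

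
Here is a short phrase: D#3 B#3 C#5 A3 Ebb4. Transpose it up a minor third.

F#3 D#4 E5 C4 Gbb4

D#3 up a minor third is F#3.
A minor third up from B#3 gives D#4.
C#5: a third up reaches E, and 3 semitones makes it E5.
A minor third up from A3 gives C4.
A minor third up from Ebb4 gives Gbb4.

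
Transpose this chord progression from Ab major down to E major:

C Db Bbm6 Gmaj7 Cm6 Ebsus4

Ab major down to E major is a diminished fourth; each chord root moves by that interval while the quality stays the same.
C: root C down a diminished fourth → G#, giving G#.
Db: root Db down a diminished fourth → A, giving A.
Bbm6: root Bb down a diminished fourth → F#, giving F#m6.
Gmaj7: root G down a diminished fourth → D#, giving D#maj7.
Cm6: root C down a diminished fourth → G#, giving G#m6.
Ebsus4: root Eb down a diminished fourth → B, giving Bsus4.

G# A F#m6 D#maj7 G#m6 Bsus4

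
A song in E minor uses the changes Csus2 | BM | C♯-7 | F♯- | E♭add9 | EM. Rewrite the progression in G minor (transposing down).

Ebsus2 DM E-7 A- Gbadd9 GM

E minor down to G minor is a major sixth; each chord root moves by that interval while the quality stays the same.
Csus2: root C down a major sixth → Eb, giving Ebsus2.
BM: root B down a major sixth → D, giving DM.
C♯-7: root C♯ down a major sixth → E, giving E-7.
F♯-: root F♯ down a major sixth → A, giving A-.
E♭add9: root E♭ down a major sixth → Gb, giving Gbadd9.
EM: root E down a major sixth → G, giving GM.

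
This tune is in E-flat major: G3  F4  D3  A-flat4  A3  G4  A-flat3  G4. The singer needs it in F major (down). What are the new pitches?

A2 G3 E2 Bb3 B2 A3 Bb2 A3

E-flat major to F major down is a minor seventh, so every note moves down by that interval.
G3 gives A2
F4 gives G3
D3 gives E2
Ab4 gives Bb3
A3 gives B2
G4 gives A3
Ab3 gives Bb2
G4 gives A3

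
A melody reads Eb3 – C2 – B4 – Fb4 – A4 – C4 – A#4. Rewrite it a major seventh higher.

D4 B2 A#5 Eb5 G#5 B4 G##5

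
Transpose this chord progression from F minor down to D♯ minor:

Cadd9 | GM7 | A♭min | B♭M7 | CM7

A#add9 E#M7 F#min G#M7 A#M7

F minor down to D♯ minor is a diminished third; each chord root moves by that interval while the quality stays the same.
Cadd9: root C down a diminished third → A#, giving A#add9.
GM7: root G down a diminished third → E#, giving E#M7.
A♭min: root A♭ down a diminished third → F#, giving F#min.
B♭M7: root B♭ down a diminished third → G#, giving G#M7.
CM7: root C down a diminished third → A#, giving A#M7.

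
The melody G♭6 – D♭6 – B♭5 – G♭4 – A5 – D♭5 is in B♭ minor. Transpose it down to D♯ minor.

B5 F#5 D#5 B3 C##5 F#4

B♭ minor to D♯ minor down is a diminished sixth, so every note moves down by that interval.
Gb6 becomes B5
Db6 becomes F#5
Bb5 becomes D#5
Gb4 becomes B3
A5 becomes C##5
Db5 becomes F#4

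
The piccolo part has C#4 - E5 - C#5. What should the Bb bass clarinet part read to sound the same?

First find concert pitch: the piccolo sounds a perfect octave above written, so C#4 E5 C#5 sounds C#5 E6 C#6.
Then write for Bb bass clarinet: it sounds a major ninth below written, so the part must be a major ninth above concert.
C#5 → D#6
E6 → F#7
C#6 → D#7

D#6 F#7 D#7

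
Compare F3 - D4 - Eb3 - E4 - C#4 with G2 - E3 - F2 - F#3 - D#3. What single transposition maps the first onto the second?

down a minor seventh

From F3 to G2 is 7 letter names — a seventh of some quality.
G2 to F3 is 10 semitones, which makes it a minor seventh; the second version is lower, so the direction is down.
Checking another pair — C#4 → D#3 — gives the same interval.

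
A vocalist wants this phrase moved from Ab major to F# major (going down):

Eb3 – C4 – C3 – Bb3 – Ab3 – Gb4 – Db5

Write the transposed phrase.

C#3 A#3 A#2 G#3 F#3 E4 B4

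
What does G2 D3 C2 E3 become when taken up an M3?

B2 F#3 E2 G#3

A major third up from G2 gives B2.
D3 up a major third is F#3.
C2: a third up reaches E, and 4 semitones makes it E2.
A major third up from E3 gives G#3.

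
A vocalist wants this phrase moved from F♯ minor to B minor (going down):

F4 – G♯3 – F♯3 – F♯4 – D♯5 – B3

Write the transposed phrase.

Bb3 C#3 B2 B3 G#4 E3

From F♯ down to B is a perfect fifth; apply that to each pitch.
F4 -> Bb3
G#3 -> C#3
F#3 -> B2
F#4 -> B3
D#5 -> G#4
B3 -> E3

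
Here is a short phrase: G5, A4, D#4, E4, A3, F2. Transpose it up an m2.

Ab5 Bb4 E4 F4 Bb3 Gb2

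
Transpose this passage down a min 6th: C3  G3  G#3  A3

C3: a sixth down reaches E, and 8 semitones makes it E2.
G3 down a minor sixth is B2.
A minor sixth down from G#3 gives B#2.
A3: a sixth down reaches C, and 8 semitones makes it C#3.

E2 B2 B#2 C#3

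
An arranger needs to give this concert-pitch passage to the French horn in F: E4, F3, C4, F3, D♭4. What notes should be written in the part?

B4 C4 G4 C4 Ab4

The French horn in F sounds a perfect fifth below written, so the written part must be a perfect fifth above concert — transpose each note up.
E4 to B4
F3 to C4
C4 to G4
F3 to C4
Db4 to Ab4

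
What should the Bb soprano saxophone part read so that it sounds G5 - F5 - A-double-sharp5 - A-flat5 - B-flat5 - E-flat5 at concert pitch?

The Bb soprano saxophone sounds a major second below written, so the written part must be a major second above concert — transpose each note up.
G5 → A5
F5 → G5
A##5 → B##5
Ab5 → Bb5
Bb5 → C6
Eb5 → F5

A5 G5 B##5 Bb5 C6 F5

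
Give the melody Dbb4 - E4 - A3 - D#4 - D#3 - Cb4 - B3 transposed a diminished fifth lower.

Dbb4 becomes Gb3
E4 becomes A#3
A3 becomes D#3
D#4 becomes G##3
D#3 becomes G##2
Cb4 becomes F3
B3 becomes E#3

Gb3 A#3 D#3 G##3 G##2 F3 E#3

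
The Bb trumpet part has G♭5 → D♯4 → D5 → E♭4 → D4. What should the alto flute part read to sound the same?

First find concert pitch: the Bb trumpet sounds a major second below written, so G♭5 D♯4 D5 E♭4 D4 sounds Fb5 C#4 C5 Db4 C4.
Then write for alto flute: it sounds a perfect fourth below written, so the part must be a perfect fourth above concert.
Fb5 → Bbb5
C#4 → F#4
C5 → F5
Db4 → Gb4
C4 → F4

Bbb5 F#4 F5 Gb4 F4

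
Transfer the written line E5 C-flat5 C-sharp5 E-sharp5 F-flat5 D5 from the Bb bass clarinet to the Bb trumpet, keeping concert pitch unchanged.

E4 Cb4 C#4 E#4 Fb4 D4

First find concert pitch: the Bb bass clarinet sounds a major ninth below written, so E5 C-flat5 C-sharp5 E-sharp5 F-flat5 D5 sounds D4 Bbb3 B3 D#4 Ebb4 C4.
Then write for Bb trumpet: it sounds a major second below written, so the part must be a major second above concert.
D4 → E4
Bbb3 → Cb4
B3 → C#4
D#4 → E#4
Ebb4 → Fb4
C4 → D4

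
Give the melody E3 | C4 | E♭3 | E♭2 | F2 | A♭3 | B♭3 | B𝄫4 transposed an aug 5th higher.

E3 up an augmented fifth is B#3.
C4: a fifth up reaches G, and 8 semitones makes it G#4.
Eb3 up an augmented fifth is B3.
Eb2 up an augmented fifth is B2.
An augmented fifth up from F2 gives C#3.
An augmented fifth up from Ab3 gives E4.
Bb3: a fifth up reaches F, and 8 semitones makes it F#4.
An augmented fifth up from Bbb4 gives F5.

B#3 G#4 B3 B2 C#3 E4 F#4 F5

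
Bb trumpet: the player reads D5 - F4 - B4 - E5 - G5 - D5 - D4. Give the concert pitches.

C5 Eb4 A4 D5 F5 C5 C4

The Bb trumpet sounds a major second below written, so transpose each written note down a major second.
D5 gives C5
F4 gives Eb4
B4 gives A4
E5 gives D5
G5 gives F5
D5 gives C5
D4 gives C4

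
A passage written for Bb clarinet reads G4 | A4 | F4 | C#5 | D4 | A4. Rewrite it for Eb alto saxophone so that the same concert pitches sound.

First find concert pitch: the Bb clarinet sounds a major second below written, so G4 A4 F4 C#5 D4 A4 sounds F4 G4 Eb4 B4 C4 G4.
Then write for Eb alto saxophone: it sounds a major sixth below written, so the part must be a major sixth above concert.
F4 → D5
G4 → E5
Eb4 → C5
B4 → G#5
C4 → A4
G4 → E5

D5 E5 C5 G#5 A4 E5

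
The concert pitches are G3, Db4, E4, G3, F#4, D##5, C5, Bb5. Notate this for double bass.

The double bass sounds a perfect octave below written, so the written part must be a perfect octave above concert — transpose each note up.
G3 -> G4
Db4 -> Db5
E4 -> E5
G3 -> G4
F#4 -> F#5
D##5 -> D##6
C5 -> C6
Bb5 -> Bb6

G4 Db5 E5 G4 F#5 D##6 C6 Bb6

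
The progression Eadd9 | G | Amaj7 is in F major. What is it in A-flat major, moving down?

F major down to A-flat major is a major sixth; each chord root moves by that interval while the quality stays the same.
Eadd9: root E down a major sixth → G, giving Gadd9.
G: root G down a major sixth → Bb, giving Bb.
Amaj7: root A down a major sixth → C, giving Cmaj7.

Gadd9 Bb Cmaj7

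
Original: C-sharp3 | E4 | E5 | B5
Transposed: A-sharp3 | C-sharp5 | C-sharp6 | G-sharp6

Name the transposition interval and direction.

up a major sixth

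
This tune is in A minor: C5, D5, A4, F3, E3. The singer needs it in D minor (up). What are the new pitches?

F5 G5 D5 Bb3 A3

A minor to D minor up is a perfect fourth, so every note moves up by that interval.
C5 → F5
D5 → G5
A4 → D5
F3 → Bb3
E3 → A3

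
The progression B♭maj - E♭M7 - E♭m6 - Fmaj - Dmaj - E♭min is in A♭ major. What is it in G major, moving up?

Amaj DM7 Dm6 Emaj C#maj Dmin

A♭ major up to G major is a major seventh; each chord root moves by that interval while the quality stays the same.
B♭maj: root B♭ up a major seventh → A, giving Amaj.
E♭M7: root E♭ up a major seventh → D, giving DM7.
E♭m6: root E♭ up a major seventh → D, giving Dm6.
Fmaj: root F up a major seventh → E, giving Emaj.
Dmaj: root D up a major seventh → C#, giving C#maj.
E♭min: root E♭ up a major seventh → D, giving Dmin.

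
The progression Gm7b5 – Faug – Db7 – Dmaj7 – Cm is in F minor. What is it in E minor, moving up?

F#m7b5 Eaug C7 C#maj7 Bm

F minor up to E minor is a major seventh; each chord root moves by that interval while the quality stays the same.
Gm7b5: root G up a major seventh → F#, giving F#m7b5.
Faug: root F up a major seventh → E, giving Eaug.
Db7: root Db up a major seventh → C, giving C7.
Dmaj7: root D up a major seventh → C#, giving C#maj7.
Cm: root C up a major seventh → B, giving Bm.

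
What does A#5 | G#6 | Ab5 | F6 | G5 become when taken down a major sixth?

A major sixth down from A#5 gives C#5.
G#6 down a major sixth is B5.
Ab5: a sixth down reaches C, and 9 semitones makes it Cb5.
A major sixth down from F6 gives Ab5.
G5 down a major sixth is Bb4.

C#5 B5 Cb5 Ab5 Bb4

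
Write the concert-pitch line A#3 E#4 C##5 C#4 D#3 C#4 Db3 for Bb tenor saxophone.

Written C4 sounds as Bb2 on the Bb tenor saxophone, so concert pitches are written a major ninth up.
A#3 gives B#4
E#4 gives F##5
C##5 gives D##6
C#4 gives D#5
D#3 gives E#4
C#4 gives D#5
Db3 gives Eb4

B#4 F##5 D##6 D#5 E#4 D#5 Eb4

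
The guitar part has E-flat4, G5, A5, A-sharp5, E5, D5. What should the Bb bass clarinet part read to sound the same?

First find concert pitch: the guitar sounds a perfect octave below written, so E-flat4 G5 A5 A-sharp5 E5 D5 sounds Eb3 G4 A4 A#4 E4 D4.
Then write for Bb bass clarinet: it sounds a major ninth below written, so the part must be a major ninth above concert.
Eb3 → F4
G4 → A5
A4 → B5
A#4 → B#5
E4 → F#5
D4 → E5

F4 A5 B5 B#5 F#5 E5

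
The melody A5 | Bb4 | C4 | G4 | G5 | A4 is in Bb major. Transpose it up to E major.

D#6 E5 F#4 C#5 C#6 D#5

From Bb up to E is an augmented fourth; apply that to each pitch.
A5 becomes D#6
Bb4 becomes E5
C4 becomes F#4
G4 becomes C#5
G5 becomes C#6
A4 becomes D#5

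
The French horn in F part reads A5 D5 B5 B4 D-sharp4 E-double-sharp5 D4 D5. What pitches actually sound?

D5 G4 E5 E4 G#3 A##4 G3 G4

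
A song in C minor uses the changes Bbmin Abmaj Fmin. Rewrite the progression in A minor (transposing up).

Gmin Fmaj Dmin

C minor up to A minor is a major sixth; each chord root moves by that interval while the quality stays the same.
Bbmin: root Bb up a major sixth → G, giving Gmin.
Abmaj: root Ab up a major sixth → F, giving Fmaj.
Fmin: root F up a major sixth → D, giving Dmin.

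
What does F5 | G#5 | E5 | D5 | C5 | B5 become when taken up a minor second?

Gb5 A5 F5 Eb5 Db5 C6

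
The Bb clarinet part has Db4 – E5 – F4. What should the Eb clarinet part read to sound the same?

First find concert pitch: the Bb clarinet sounds a major second below written, so Db4 E5 F4 sounds Cb4 D5 Eb4.
Then write for Eb clarinet: it sounds a minor third above written, so the part must be a minor third below concert.
Cb4 → Ab3
D5 → B4
Eb4 → C4

Ab3 B4 C4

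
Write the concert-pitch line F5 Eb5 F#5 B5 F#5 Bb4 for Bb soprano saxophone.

Written C4 sounds as Bb3 on the Bb soprano saxophone, so concert pitches are written a major second up.
F5 gives G5
Eb5 gives F5
F#5 gives G#5
B5 gives C#6
F#5 gives G#5
Bb4 gives C5

G5 F5 G#5 C#6 G#5 C5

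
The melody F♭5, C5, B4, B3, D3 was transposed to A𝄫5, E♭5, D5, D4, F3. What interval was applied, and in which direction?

From Fb5 to Abb5 is 3 letter names — a third of some quality.
Fb5 to Abb5 is 3 semitones, which makes it a minor third; the second version is higher, so the direction is up.
Checking another pair — D3 → F3 — gives the same interval.

up a minor third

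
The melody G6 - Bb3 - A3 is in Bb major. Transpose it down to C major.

From Bb down to C is a minor seventh; apply that to each pitch.
G6 becomes A5
Bb3 becomes C3
A3 becomes B2

A5 C3 B2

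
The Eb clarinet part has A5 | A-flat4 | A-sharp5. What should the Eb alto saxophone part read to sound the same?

A6 Ab5 A#6

First find concert pitch: the Eb clarinet sounds a minor third above written, so A5 A-flat4 A-sharp5 sounds C6 Cb5 C#6.
Then write for Eb alto saxophone: it sounds a major sixth below written, so the part must be a major sixth above concert.
C6 → A6
Cb5 → Ab5
C#6 → A#6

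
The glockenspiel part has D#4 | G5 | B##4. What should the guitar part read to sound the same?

D#7 G8 B##7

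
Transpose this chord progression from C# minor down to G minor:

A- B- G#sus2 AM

Eb- F- Dsus2 EbM

C# minor down to G minor is an augmented fourth; each chord root moves by that interval while the quality stays the same.
A-: root A down an augmented fourth → Eb, giving Eb-.
B-: root B down an augmented fourth → F, giving F-.
G#sus2: root G# down an augmented fourth → D, giving Dsus2.
AM: root A down an augmented fourth → Eb, giving EbM.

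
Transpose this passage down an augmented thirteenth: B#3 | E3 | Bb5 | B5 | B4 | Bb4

D2 Gb1 Dbb4 Db4 Db3 Dbb3

B#3 down an augmented thirteenth is D2.
E3 down an augmented thirteenth is Gb1.
Bb5: a thirteenth down reaches D, and 22 semitones makes it Dbb4.
B5 down an augmented thirteenth is Db4.
B4 down an augmented thirteenth is Db3.
An augmented thirteenth down from Bb4 gives Dbb3.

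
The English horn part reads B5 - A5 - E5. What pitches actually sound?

Written C4 on the English horn sounds as F3, a perfect fifth lower; apply that shift to every note.
B5 gives E5
A5 gives D5
E5 gives A4

E5 D5 A4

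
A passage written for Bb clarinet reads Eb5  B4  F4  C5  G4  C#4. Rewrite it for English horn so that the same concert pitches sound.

First find concert pitch: the Bb clarinet sounds a major second below written, so Eb5 B4 F4 C5 G4 C#4 sounds Db5 A4 Eb4 Bb4 F4 B3.
Then write for English horn: it sounds a perfect fifth below written, so the part must be a perfect fifth above concert.
Db5 → Ab5
A4 → E5
Eb4 → Bb4
Bb4 → F5
F4 → C5
B3 → F#4

Ab5 E5 Bb4 F5 C5 F#4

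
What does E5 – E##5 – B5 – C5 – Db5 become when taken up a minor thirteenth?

C7 C##7 G7 Ab6 Bbb6

E5 up a minor thirteenth is C7.
E##5 up a minor thirteenth is C##7.
A minor thirteenth up from B5 gives G7.
A minor thirteenth up from C5 gives Ab6.
A minor thirteenth up from Db5 gives Bbb6.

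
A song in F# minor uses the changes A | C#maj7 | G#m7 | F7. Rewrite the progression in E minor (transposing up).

F# minor up to E minor is a minor seventh; each chord root moves by that interval while the quality stays the same.
A: root A up a minor seventh → G, giving G.
C#maj7: root C# up a minor seventh → B, giving Bmaj7.
G#m7: root G# up a minor seventh → F#, giving F#m7.
F7: root F up a minor seventh → Eb, giving Eb7.

G Bmaj7 F#m7 Eb7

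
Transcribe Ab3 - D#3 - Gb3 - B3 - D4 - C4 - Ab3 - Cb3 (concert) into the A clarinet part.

Written C4 sounds as A3 on the A clarinet, so concert pitches are written a minor third up.
Ab3 -> Cb4
D#3 -> F#3
Gb3 -> Bbb3
B3 -> D4
D4 -> F4
C4 -> Eb4
Ab3 -> Cb4
Cb3 -> Ebb3

Cb4 F#3 Bbb3 D4 F4 Eb4 Cb4 Ebb3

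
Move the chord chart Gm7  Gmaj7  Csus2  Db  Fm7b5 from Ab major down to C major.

Bm7 Bmaj7 Esus2 F Am7b5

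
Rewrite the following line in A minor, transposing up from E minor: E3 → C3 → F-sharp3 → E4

From E up to A is a perfect fourth; apply that to each pitch.
E3 -> A3
C3 -> F3
F#3 -> B3
E4 -> A4

A3 F3 B3 A4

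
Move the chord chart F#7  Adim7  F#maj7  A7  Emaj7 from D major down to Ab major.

C7 Ebdim7 Cmaj7 Eb7 Bbmaj7

D major down to Ab major is an augmented fourth; each chord root moves by that interval while the quality stays the same.
F#7: root F# down an augmented fourth → C, giving C7.
Adim7: root A down an augmented fourth → Eb, giving Ebdim7.
F#maj7: root F# down an augmented fourth → C, giving Cmaj7.
A7: root A down an augmented fourth → Eb, giving Eb7.
Emaj7: root E down an augmented fourth → Bb, giving Bbmaj7.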